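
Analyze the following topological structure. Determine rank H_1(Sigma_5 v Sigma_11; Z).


For a wedge: H_1(A v B) = H_1(A) + H_1(B).
b_1(Sigma_5) = 10, b_1(Sigma_11) = 22.
b_1 = 10 + 22 = 32

32


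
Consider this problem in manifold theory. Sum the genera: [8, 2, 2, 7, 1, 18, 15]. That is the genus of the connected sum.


Genus is additive under connected sum of orientable surfaces.
g = 8 + 2 + 2 + 7 + 1 + 18 + 15 = 53

53


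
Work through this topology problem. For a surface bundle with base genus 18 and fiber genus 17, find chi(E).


For a fiber bundle F -> E -> B (with CW structure): chi(E) = chi(B) * chi(F).
chi(Sigma_18) = -34, chi(Sigma_17) = -32.
chi(E) = (-34) * (-32) = 1088

1088


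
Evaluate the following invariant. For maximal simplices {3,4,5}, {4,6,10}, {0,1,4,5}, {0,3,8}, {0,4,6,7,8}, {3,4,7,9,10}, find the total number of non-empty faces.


Each maximal simplex on m vertices has 2^m - 1 nonempty faces.
Take the union (dedupe shared faces).
Total distinct faces = 78

78


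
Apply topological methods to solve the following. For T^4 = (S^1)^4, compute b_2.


By the Kunneth formula, b_k(T^n) = C(n,k).
b_2(T^4) = C(4,2).
C(4,2) = 4!/(2!*2!) = 6

6


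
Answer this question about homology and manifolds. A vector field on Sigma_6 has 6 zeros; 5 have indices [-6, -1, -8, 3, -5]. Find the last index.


Poincare-Hopf: sum of indices = chi(M).
chi(Sigma_6) = 2 - 2*6 = -10.
Sum of known indices = -17.
x = chi - (sum known) = -10 - (-17) = 7

7


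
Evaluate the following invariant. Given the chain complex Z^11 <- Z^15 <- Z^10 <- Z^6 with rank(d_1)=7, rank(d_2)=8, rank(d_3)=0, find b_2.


rank H_k = rank(ker d_k) - rank(im d_{k+1}).
rank(ker d_2) = rank(C_2) - rank(d_2) = 10 - 8 = 2.
rank(im d_{2+1}) = 0.
rank H_2 = 2 - 0 = 2

2


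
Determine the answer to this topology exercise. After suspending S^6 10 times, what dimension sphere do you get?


Each suspension raises dimension by 1: Sigma S^n = S^{n+1}.
Sigma^10 S^6 = S^{6+10} = S^16

16


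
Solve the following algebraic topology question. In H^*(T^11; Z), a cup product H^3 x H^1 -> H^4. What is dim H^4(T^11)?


Cup product: H^p x H^q -> H^{p+q}; here p+q = 3+1 = 4.
rank H^k(T^n) = C(n,k).
C(11,4) = 330

330


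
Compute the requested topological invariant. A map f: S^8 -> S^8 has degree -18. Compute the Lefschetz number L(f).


On S^8: L(f) = tr(f_0*) + (-1)^8 tr(f_8*) = 1 + (-1)^8 * deg(f).
L(f) = 1 + (-1)^8 * -18 = 1 + -18 = -17

-17


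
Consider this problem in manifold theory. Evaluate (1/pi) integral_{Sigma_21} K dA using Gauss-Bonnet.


Gauss-Bonnet: integral K dA = 2*pi*chi(M).
chi(Sigma_21) = 2 - 2*21 = -40.
(integral K dA)/pi = 2*chi = 2*(-40) = -80

-80


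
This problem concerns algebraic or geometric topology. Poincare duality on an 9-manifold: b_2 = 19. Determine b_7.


Poincare duality for closed orientable n-manifolds: b_k = b_{n-k}.
Here n = 9, so b_7 = b_2 = 19

19


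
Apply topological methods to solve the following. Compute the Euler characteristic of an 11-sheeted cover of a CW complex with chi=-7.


For a finite covering: chi(E) = (number of sheets) * chi(B).
chi(E) = 11 * (-7) = -77

-77


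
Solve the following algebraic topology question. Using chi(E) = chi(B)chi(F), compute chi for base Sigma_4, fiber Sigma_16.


For a fiber bundle F -> E -> B (with CW structure): chi(E) = chi(B) * chi(F).
chi(Sigma_4) = -6, chi(Sigma_16) = -30.
chi(E) = (-6) * (-30) = 180

180


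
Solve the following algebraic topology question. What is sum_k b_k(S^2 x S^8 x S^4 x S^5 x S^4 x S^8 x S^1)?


Total Betti number is multiplicative under products.
Each S^d (d>=1) has total Betti number 2.
There are 7 sphere factors.
Total = 2^7 = 128

128


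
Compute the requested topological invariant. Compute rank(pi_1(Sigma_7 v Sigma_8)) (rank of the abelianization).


For a wedge: H_1(A v B) = H_1(A) + H_1(B).
b_1(Sigma_7) = 14, b_1(Sigma_8) = 16.
b_1 = 14 + 16 = 30

30


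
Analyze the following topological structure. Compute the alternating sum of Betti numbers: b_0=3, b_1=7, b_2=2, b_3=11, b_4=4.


chi = sum_k (-1)^k b_k.
= (3) + (-7) + (2) + (-11) + (4)
= -9

-9


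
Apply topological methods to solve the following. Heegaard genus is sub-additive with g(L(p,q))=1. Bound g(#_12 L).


Heegaard genus satisfies g(A#B) <= g(A) + g(B).
Each lens space has g = 1.
Upper bound: 12 * 1 = 12

12


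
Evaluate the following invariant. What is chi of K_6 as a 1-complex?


K_6: V = 6, E = C(6,2) = 15.
chi = V - E = 6 - 15 = -9

-9


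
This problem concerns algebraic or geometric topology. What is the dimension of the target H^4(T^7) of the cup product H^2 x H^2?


Cup product: H^p x H^q -> H^{p+q}; here p+q = 2+2 = 4.
rank H^k(T^n) = C(n,k).
C(7,4) = 35

35


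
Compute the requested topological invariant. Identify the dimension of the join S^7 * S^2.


Join of spheres: S^m * S^n = S^{m+n+1}.
dim = 7 + 2 + 1 = 10

10


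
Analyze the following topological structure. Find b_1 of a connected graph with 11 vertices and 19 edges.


For a connected graph: rank(pi_1) = b_1 = E - V + 1 = 1 - chi.
chi = V - E = 11 - 19 = -8.
rank = 1 - (-8) = 19 - 11 + 1 = 9

9


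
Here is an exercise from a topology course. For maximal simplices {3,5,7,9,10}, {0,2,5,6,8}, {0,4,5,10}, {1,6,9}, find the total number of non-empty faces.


Each maximal simplex on m vertices has 2^m - 1 nonempty faces.
Take the union (dedupe shared faces).
Total distinct faces = 76

76


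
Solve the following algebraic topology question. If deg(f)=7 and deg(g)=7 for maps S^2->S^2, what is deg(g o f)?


Degree is multiplicative under composition: deg(g o f) = deg(g) * deg(f).
= 7 * 7 = 49

49


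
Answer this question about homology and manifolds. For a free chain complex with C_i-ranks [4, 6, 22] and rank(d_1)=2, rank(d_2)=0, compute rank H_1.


rank H_k = rank(ker d_k) - rank(im d_{k+1}).
rank(ker d_1) = rank(C_1) - rank(d_1) = 6 - 2 = 4.
rank(im d_{1+1}) = 0.
rank H_1 = 4 - 0 = 4

4


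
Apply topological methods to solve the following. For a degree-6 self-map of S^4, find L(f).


On S^4: L(f) = tr(f_0*) + (-1)^4 tr(f_4*) = 1 + (-1)^4 * deg(f).
L(f) = 1 + (-1)^4 * 6 = 1 + 6 = 7

7


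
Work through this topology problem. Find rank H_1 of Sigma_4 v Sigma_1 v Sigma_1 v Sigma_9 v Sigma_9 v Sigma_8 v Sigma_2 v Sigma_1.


For a wedge X v Y: reduced H_k(X v Y) = H_k(X) + H_k(Y).
Each Sigma_g contributes b_1 = 2g.
b_1 = 8 + 2 + 2 + 18 + 18 + 16 + 4 + 2 = 70

70


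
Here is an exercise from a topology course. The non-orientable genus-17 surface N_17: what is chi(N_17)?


For a non-orientable closed surface with k crosscaps: chi = 2 - k.
Here k = 17.
chi = 2 - 17 = -15

-15


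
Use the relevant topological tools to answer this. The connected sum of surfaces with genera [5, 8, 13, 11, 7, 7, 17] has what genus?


Genus is additive under connected sum of orientable surfaces.
g = 5 + 8 + 13 + 11 + 7 + 7 + 17 = 68

68


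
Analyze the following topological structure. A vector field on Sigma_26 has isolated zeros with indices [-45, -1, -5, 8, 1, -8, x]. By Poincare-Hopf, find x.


Poincare-Hopf: sum of indices = chi(M).
chi(Sigma_26) = 2 - 2*26 = -50.
Sum of known indices = -50.
x = chi - (sum known) = -50 - (-50) = 0

0


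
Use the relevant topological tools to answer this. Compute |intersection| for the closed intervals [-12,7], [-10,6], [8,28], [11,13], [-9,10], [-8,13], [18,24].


Intersection = [max(a_i), min(b_i)] = [18, 6].
Since 18 > 6, the intersection is empty.
Length = 0

0


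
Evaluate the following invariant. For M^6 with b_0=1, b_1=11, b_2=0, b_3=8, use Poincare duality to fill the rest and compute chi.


By Poincare duality b_k = b_{6-k}, so full Betti numbers: b_0=1, b_1=11, b_2=0, b_3=8, b_4=0, b_5=11, b_6=1.
chi = sum (-1)^k b_k = -28

-28


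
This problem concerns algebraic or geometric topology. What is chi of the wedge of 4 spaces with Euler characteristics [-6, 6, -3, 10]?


chi(A v B) = chi(A) + chi(B) - 1 (one point identified).
For 4 spaces: chi = (sum chi_i) - (4 - 1).
sum = 7; chi = 7 - 3 = 4

4


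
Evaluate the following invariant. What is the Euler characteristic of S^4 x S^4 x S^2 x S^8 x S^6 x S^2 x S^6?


chi is multiplicative: chi(X x Y) = chi(X) chi(Y).
Each even-dim sphere has chi = 2. There are 7 factors.
chi = 2^7 = 128

128


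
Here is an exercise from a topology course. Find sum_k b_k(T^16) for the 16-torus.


b_k(T^16) = C(16,k), so the sum over k is sum_k C(16,k) = 2^16.
Total = 2^16 = 65536

65536


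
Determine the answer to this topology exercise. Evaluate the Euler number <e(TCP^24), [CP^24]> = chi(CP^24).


For any closed oriented manifold, <e(TM),[M]> = chi(M).
chi(CP^24) = 24+1 = 25

25


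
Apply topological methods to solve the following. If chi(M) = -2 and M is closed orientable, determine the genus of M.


chi = 2 - 2g for closed orientable surfaces.
-2 = 2 - 2g
2g = 2 - (-2) = 4
g = 2

2


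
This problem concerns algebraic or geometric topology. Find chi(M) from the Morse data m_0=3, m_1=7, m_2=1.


Morse theory: chi(M) = sum_k (-1)^k m_k where m_k = #(index-k critical points).
= (3) + (-7) + (1) = -3

-3


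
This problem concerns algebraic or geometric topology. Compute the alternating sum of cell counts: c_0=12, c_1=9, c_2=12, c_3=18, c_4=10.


chi = sum_k (-1)^k c_k.
= (-1)^0*12 + (-1)^1*9 + (-1)^2*12 + (-1)^3*18 + (-1)^4*10
= (12) + (-9) + (12) + (-18) + (10)
= 7

7


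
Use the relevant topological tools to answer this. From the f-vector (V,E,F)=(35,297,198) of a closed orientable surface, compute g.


chi = V - E + F = 35 - 297 + 198 = -64
For orientable closed surface: chi = 2 - 2g, so g = (2 - chi)/2.
g = (2 - (-64)) / 2 = 66 / 2 = 33

33


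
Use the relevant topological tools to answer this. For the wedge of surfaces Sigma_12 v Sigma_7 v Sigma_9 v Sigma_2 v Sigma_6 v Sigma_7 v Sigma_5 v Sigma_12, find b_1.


For a wedge X v Y: reduced H_k(X v Y) = H_k(X) + H_k(Y).
Each Sigma_g contributes b_1 = 2g.
b_1 = 24 + 14 + 18 + 4 + 12 + 14 + 10 + 24 = 120

120


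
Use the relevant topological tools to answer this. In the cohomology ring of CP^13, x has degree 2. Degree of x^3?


|x| = 2 in H^*(CP^n).
|x^3| = 3 * |x| = 3 * 2 = 6

6


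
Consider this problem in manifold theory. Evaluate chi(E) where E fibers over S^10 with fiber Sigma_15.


chi(S^10) = 2 (n even), chi(Sigma_15) = 2 - 2*15 = -28.
chi(E) = 2 * (-28) = -56

-56


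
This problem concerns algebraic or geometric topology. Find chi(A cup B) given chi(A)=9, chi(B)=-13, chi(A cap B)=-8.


chi(A cup B) = chi(A) + chi(B) - chi(A cap B)
= 9 + (-13) - (-8)
= 4

4


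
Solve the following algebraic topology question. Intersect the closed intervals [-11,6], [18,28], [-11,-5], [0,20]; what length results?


Intersection = [max(a_i), min(b_i)] = [18, -5].
Since 18 > -5, the intersection is empty.
Length = 0

0


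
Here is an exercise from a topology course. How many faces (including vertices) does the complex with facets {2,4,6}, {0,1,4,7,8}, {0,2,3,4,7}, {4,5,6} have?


Each maximal simplex on m vertices has 2^m - 1 nonempty faces.
Take the union (dedupe shared faces).
Total distinct faces = 63

63


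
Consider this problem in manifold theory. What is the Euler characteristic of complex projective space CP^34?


CP^34 has one cell in each even dimension 0, 2, ..., 2*34 (34+1 cells total).
All cells are even-dimensional, so chi = number of cells.
chi = 34 + 1 = 35

35


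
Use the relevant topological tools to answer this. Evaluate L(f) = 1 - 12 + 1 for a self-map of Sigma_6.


L(f) = tr(f_0*) - tr(f_1*) + tr(f_2*).
= 1 - (12) + (1)
= -10

-10


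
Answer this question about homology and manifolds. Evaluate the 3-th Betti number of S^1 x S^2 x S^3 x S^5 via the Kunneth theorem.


Each S^d has Poincare polynomial 1 + t^d.
The product S^1 x S^2 x S^3 x S^5 has Poincare polynomial prod(1+t^d_i).
Expanding: b_0=1, b_1=1, b_2=1, b_3=2, b_4=1, b_5=2, b_6=2, b_7=1, b_8=2, b_9=1, b_10=1, b_11=1.
b_3 = 2

2


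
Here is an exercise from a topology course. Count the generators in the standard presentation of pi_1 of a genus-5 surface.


Standard presentation: pi_1(Sigma_g) = <a_1,b_1,...,a_g,b_g | [a_1,b_1]...[a_g,b_g] = 1>.
Number of generators = 2g = 2*5 = 10

10


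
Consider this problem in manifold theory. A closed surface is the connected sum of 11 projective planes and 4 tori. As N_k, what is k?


Since a >= 1, the sum is non-orientable; each T^2 can be replaced by RP^2 # RP^2 (since T^2#RP^2 = 3RP^2).
Total crosscaps k = 11 + 2*4 = 19.
Check via chi: chi = 11*1 + 4*0 - (11+4-1)*2 = -17 = 2 - k = -17. Consistent.

19


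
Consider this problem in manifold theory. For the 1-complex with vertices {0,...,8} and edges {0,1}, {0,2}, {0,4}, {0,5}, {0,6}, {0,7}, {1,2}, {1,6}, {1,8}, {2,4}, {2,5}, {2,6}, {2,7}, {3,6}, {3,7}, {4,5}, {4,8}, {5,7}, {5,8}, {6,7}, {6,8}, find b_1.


b_1 = E - V + (number of components).
E = 21, V = 9, components = 1.
b_1 = 21 - 9 + 1 = 13

13


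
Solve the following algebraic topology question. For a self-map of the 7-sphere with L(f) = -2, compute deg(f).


L(f) = 1 + (-1)^7 deg(f) on S^7.
-2 = 1 + (-1)^7 * deg(f)
(-1)^7 * deg(f) = -3
deg(f) = 3

3


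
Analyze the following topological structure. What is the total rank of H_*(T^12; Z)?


b_k(T^12) = C(12,k), so the sum over k is sum_k C(12,k) = 2^12.
Total = 2^12 = 4096

4096


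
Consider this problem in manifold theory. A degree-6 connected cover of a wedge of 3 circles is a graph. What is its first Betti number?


Nielsen-Schreier: an index-n subgroup of F_r is free of rank 1 + n(r-1).
Equivalently: chi(cover) = n*chi(base); chi(vee_r S^1) = 1 - 3 = -2.
chi(E) = 6*(-2) = -12; rank = 1 - chi(E) = 1 - (-12) = 13.
rank = 1 + 6*(3-1) = 1 + 12 = 13

13


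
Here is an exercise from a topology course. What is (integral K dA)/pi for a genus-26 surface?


Gauss-Bonnet: integral K dA = 2*pi*chi(M).
chi(Sigma_26) = 2 - 2*26 = -50.
(integral K dA)/pi = 2*chi = 2*(-50) = -100

-100


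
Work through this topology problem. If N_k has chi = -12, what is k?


chi = 2 - k for closed non-orientable surfaces with k crosscaps.
-12 = 2 - k
k = 2 - (-12) = 14

14


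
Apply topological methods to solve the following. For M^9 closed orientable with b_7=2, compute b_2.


Poincare duality for closed orientable n-manifolds: b_k = b_{n-k}.
Here n = 9, so b_2 = b_7 = 2

2


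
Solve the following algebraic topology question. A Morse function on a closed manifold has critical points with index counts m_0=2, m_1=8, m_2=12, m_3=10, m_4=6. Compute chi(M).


Morse theory: chi(M) = sum_k (-1)^k m_k where m_k = #(index-k critical points).
= (2) + (-8) + (12) + (-10) + (6) = 2

2


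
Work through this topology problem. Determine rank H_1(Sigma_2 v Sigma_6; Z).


For a wedge: H_1(A v B) = H_1(A) + H_1(B).
b_1(Sigma_2) = 4, b_1(Sigma_6) = 12.
b_1 = 4 + 12 = 16

16


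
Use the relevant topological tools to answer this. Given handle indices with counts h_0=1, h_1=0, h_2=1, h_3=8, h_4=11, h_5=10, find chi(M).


Handles of index k contribute (-1)^k to chi (same as CW cells).
chi = (1) + (0) + (1) + (-8) + (11) + (-10) = -5

-5


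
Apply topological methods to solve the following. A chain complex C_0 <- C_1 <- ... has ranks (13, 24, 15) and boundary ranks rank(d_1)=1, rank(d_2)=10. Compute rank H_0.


rank H_k = rank(ker d_k) - rank(im d_{k+1}).
rank(ker d_0) = rank(C_0) - rank(d_0) = 13 - 0 = 13.
rank(im d_{0+1}) = 1.
rank H_0 = 13 - 1 = 12

12


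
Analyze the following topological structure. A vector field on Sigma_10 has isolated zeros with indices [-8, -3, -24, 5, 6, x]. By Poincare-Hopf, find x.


Poincare-Hopf: sum of indices = chi(M).
chi(Sigma_10) = 2 - 2*10 = -18.
Sum of known indices = -24.
x = chi - (sum known) = -18 - (-24) = 6

6


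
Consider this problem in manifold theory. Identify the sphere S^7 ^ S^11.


S^m ^ S^n = S^{m+n}.
k = 7 + 11 = 18

18


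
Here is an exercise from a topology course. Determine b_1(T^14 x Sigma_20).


pi_1(A x B) = pi_1(A) x pi_1(B); rank of abelianization = b_1.
b_1(T^14) = 14, b_1(Sigma_20) = 2*20 = 40.
b_1(product) = 14 + 40 = 54

54


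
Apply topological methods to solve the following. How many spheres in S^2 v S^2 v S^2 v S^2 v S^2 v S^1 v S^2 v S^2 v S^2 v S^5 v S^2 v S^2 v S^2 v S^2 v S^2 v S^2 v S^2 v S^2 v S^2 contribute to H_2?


For a wedge of spheres, H_k (k>0) is free on one generator per sphere of dimension k.
Spheres of dimension 2: count = 17.
b_2 = 17

17


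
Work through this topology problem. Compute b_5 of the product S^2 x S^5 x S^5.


Each S^d has Poincare polynomial 1 + t^d.
The product S^2 x S^5 x S^5 has Poincare polynomial prod(1+t^d_i).
Expanding: b_0=1, b_2=1, b_5=2, b_7=2, b_10=1, b_12=1.
b_5 = 2

2


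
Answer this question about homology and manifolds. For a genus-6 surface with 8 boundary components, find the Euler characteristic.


For a compact orientable surface with genus g and b boundary components: chi = 2 - 2g - b.
chi = 2 - 2*6 - 8 = 2 - 12 - 8 = -18

-18


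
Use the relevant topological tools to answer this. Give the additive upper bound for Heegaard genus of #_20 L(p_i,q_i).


Heegaard genus satisfies g(A#B) <= g(A) + g(B).
Each lens space has g = 1.
Upper bound: 20 * 1 = 20

20


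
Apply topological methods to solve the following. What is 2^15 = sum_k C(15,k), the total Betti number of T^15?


b_k(T^15) = C(15,k), so the sum over k is sum_k C(15,k) = 2^15.
Total = 2^15 = 32768

32768


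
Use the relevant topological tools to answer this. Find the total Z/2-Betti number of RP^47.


H^k(RP^47; Z/2) = Z/2 for each 0 <= k <= 47.
Total dimension = 47 + 1 = 48

48


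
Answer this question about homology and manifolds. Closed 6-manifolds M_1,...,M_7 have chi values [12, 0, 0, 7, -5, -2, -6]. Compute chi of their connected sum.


For n-manifolds: chi(A#B) = chi(A) + chi(B) - chi(S^6).
chi(S^6) = 1 + (-1)^6 = 2.
chi(#) = (sum chi_i) - (7-1)*chi(S^6) = 6 - 6*2 = -6

-6


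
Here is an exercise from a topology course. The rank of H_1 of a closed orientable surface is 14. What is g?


For a closed orientable surface: b_1 = 2g.
14 = 2g
g = 14 / 2 = 7

7


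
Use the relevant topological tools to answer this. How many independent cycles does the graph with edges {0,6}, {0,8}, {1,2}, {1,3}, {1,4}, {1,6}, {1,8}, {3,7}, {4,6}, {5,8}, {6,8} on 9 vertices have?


b_1 = E - V + (number of components).
E = 11, V = 9, components = 1.
b_1 = 11 - 9 + 1 = 3

3


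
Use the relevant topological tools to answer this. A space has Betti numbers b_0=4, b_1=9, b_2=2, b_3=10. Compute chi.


chi = sum_k (-1)^k b_k.
= (4) + (-9) + (2) + (-10)
= -13

-13


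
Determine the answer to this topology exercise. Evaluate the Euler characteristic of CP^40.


CP^40 has one cell in each even dimension 0, 2, ..., 2*40 (40+1 cells total).
All cells are even-dimensional, so chi = number of cells.
chi = 40 + 1 = 41

41


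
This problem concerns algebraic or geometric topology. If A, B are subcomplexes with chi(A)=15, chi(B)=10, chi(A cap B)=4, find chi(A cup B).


chi(A cup B) = chi(A) + chi(B) - chi(A cap B)
= 15 + (10) - (4)
= 21

21


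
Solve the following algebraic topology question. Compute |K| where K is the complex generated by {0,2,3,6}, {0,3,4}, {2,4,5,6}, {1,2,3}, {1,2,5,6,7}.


Each maximal simplex on m vertices has 2^m - 1 nonempty faces.
Take the union (dedupe shared faces).
Total distinct faces = 56

56


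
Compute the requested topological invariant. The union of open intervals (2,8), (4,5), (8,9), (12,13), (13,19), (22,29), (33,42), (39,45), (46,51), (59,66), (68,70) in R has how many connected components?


Sort and merge overlapping open intervals.
Merged: (2,8), (8,9), (12,13), (13,19), (22,29), (33,45), (46,51), (59,66), (68,70).
Number of components = 9

9


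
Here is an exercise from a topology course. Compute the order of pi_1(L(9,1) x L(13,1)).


pi_1(X x Y) = pi_1(X) x pi_1(Y).
pi_1(L(9,1)) = Z/9, pi_1(L(13,1)) = Z/13.
|Z/9 x Z/13| = 9 * 13 = 117

117


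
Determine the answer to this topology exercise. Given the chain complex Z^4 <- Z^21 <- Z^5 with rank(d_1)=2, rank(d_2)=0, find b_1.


rank H_k = rank(ker d_k) - rank(im d_{k+1}).
rank(ker d_1) = rank(C_1) - rank(d_1) = 21 - 2 = 19.
rank(im d_{1+1}) = 0.
rank H_1 = 19 - 0 = 19

19


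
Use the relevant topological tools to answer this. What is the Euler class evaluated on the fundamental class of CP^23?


For any closed oriented manifold, <e(TM),[M]> = chi(M).
chi(CP^23) = 23+1 = 24

24


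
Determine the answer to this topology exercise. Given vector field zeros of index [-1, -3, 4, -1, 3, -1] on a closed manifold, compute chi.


Poincare-Hopf: chi(M) = sum of indices of zeros.
chi = (-1) + (-3) + (4) + (-1) + (3) + (-1) = 1

1


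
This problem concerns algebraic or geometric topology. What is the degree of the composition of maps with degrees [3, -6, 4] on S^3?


Degree is multiplicative: deg(composition) = product of degrees.
= (3) * (-6) * (4) = -72

-72


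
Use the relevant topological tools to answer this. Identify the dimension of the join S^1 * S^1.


Join of spheres: S^m * S^n = S^{m+n+1}.
dim = 1 + 1 + 1 = 3

3


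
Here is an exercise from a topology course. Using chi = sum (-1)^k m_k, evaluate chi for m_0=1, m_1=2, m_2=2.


Morse theory: chi(M) = sum_k (-1)^k m_k where m_k = #(index-k critical points).
= (1) + (-2) + (2) = 1

1


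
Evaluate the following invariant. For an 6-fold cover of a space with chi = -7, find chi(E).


For a finite covering: chi(E) = (number of sheets) * chi(B).
chi(E) = 6 * (-7) = -42

-42


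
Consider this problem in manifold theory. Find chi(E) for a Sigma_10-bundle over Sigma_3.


For a fiber bundle F -> E -> B (with CW structure): chi(E) = chi(B) * chi(F).
chi(Sigma_3) = -4, chi(Sigma_10) = -18.
chi(E) = (-4) * (-18) = 72

72


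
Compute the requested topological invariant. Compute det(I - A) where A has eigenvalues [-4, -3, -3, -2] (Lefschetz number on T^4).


For a torus self-map: L(f) = det(I - A) where A acts on H_1.
L(f) = (1--4) * (1--3) * (1--3) * (1--2) = 5 * 4 * 4 * 3 = 240

240


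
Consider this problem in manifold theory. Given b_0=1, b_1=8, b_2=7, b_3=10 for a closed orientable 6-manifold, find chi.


By Poincare duality b_k = b_{6-k}, so full Betti numbers: b_0=1, b_1=8, b_2=7, b_3=10, b_4=7, b_5=8, b_6=1.
chi = sum (-1)^k b_k = -10

-10


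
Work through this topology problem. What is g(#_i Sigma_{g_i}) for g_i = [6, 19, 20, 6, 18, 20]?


Genus is additive under connected sum of orientable surfaces.
g = 6 + 19 + 20 + 6 + 18 + 20 = 89

89


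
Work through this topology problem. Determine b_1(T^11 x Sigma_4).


pi_1(A x B) = pi_1(A) x pi_1(B); rank of abelianization = b_1.
b_1(T^11) = 11, b_1(Sigma_4) = 2*4 = 8.
b_1(product) = 11 + 8 = 19

19


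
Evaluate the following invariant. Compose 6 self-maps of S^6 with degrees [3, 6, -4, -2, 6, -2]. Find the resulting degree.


Degree is multiplicative: deg(composition) = product of degrees.
= (3) * (6) * (-4) * (-2) * (6) * (-2) = -1728

-1728


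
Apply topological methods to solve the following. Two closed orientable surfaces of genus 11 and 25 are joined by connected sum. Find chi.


chi(Sigma_11) = 2 - 2*11 = -20
chi(Sigma_25) = 2 - 2*25 = -48
For surfaces: chi(A#B) = chi(A) + chi(B) - 2.
chi = -20 + -48 - 2 = -70

-70


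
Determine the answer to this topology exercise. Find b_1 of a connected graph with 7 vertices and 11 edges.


For a connected graph: rank(pi_1) = b_1 = E - V + 1 = 1 - chi.
chi = V - E = 7 - 11 = -4.
rank = 1 - (-4) = 11 - 7 + 1 = 5

5


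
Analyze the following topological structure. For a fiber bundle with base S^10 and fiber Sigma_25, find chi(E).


chi(S^10) = 2 (n even), chi(Sigma_25) = 2 - 2*25 = -48.
chi(E) = 2 * (-48) = -96

-96


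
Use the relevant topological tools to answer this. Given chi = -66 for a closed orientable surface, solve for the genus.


chi = 2 - 2g for closed orientable surfaces.
-66 = 2 - 2g
2g = 2 - (-66) = 68
g = 34

34


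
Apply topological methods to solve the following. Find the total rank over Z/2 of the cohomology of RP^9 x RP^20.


dim H^*(RP^n; Z/2) = n+1 (one Z/2 in each degree 0..n).
Total Betti number is multiplicative.
Total = (9+1) * (20+1) = 10 * 21 = 210

210


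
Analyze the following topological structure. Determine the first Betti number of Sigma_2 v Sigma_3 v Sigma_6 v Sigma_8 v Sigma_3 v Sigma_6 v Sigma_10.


For a wedge X v Y: reduced H_k(X v Y) = H_k(X) + H_k(Y).
Each Sigma_g contributes b_1 = 2g.
b_1 = 4 + 6 + 12 + 16 + 6 + 12 + 20 = 76

76


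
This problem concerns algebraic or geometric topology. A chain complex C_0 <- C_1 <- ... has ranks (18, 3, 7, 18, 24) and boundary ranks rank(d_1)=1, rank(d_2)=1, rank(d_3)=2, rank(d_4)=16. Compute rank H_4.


rank H_k = rank(ker d_k) - rank(im d_{k+1}).
rank(ker d_4) = rank(C_4) - rank(d_4) = 24 - 16 = 8.
rank(im d_{4+1}) = 0.
rank H_4 = 8 - 0 = 8

8


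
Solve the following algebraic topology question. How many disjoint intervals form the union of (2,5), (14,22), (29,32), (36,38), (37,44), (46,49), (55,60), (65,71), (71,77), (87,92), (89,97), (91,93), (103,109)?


Sort and merge overlapping open intervals.
Merged: (2,5), (14,22), (29,32), (36,44), (46,49), (55,60), (65,71), (71,77), (87,97), (103,109).
Number of components = 10

10


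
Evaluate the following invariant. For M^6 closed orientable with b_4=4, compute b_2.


Poincare duality for closed orientable n-manifolds: b_k = b_{n-k}.
Here n = 6, so b_2 = b_4 = 4

4


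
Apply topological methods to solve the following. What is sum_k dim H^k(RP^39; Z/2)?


H^k(RP^39; Z/2) = Z/2 for each 0 <= k <= 39.
Total dimension = 39 + 1 = 40

40


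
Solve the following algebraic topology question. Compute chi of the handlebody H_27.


A genus-g handlebody deformation retracts to a wedge of g circles.
chi(vee_g S^1) = 1 - g.
chi(H_27) = 1 - 27 = -26

-26


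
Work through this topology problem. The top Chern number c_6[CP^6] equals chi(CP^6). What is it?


For any closed oriented manifold, <e(TM),[M]> = chi(M).
chi(CP^6) = 6+1 = 7

7


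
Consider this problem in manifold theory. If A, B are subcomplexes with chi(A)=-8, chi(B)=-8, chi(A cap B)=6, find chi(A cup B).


chi(A cup B) = chi(A) + chi(B) - chi(A cap B)
= -8 + (-8) - (6)
= -22

-22


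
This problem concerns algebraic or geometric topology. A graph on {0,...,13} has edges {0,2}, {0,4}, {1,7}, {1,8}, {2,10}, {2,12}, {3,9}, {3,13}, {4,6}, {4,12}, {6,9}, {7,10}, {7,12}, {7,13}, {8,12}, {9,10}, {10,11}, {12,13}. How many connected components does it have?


Run DFS/union-find over 14 vertices.
V = 14, E = 18.
Number of components = 2

2


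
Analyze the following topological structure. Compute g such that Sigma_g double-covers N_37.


chi(N_37) = 2 - 37 = -35.
Double cover: chi(Sigma_g) = 2 * chi(N_37) = 2*(-35) = -70.
2 - 2g = -70, so g = (2 - (-70))/2 = 72/2 = 36

36


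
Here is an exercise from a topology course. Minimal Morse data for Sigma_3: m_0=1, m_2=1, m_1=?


A perfect Morse function has m_k = b_k.
For Sigma_3: b_0=1, b_1=2g=6, b_2=1.
Saddles m_1 = 2g = 6

6


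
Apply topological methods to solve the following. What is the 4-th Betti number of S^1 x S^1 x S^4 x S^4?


Each S^d has Poincare polynomial 1 + t^d.
The product S^1 x S^1 x S^4 x S^4 has Poincare polynomial prod(1+t^d_i).
Expanding: b_0=1, b_1=2, b_2=1, b_4=2, b_5=4, b_6=2, b_8=1, b_9=2, b_10=1.
b_4 = 2

2


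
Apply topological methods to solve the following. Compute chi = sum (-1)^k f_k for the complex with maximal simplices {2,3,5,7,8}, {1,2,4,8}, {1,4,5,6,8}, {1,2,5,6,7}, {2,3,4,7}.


Enumerate all faces; f-vector: f_0=8, f_1=26, f_2=34, f_3=17, f_4=3.
chi = sum (-1)^k f_k = 2

2


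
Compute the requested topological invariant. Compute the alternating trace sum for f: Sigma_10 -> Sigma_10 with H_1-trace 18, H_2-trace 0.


L(f) = tr(f_0*) - tr(f_1*) + tr(f_2*).
= 1 - (18) + (0)
= -17

-17


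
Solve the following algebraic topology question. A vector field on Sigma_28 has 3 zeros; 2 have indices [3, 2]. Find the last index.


Poincare-Hopf: sum of indices = chi(M).
chi(Sigma_28) = 2 - 2*28 = -54.
Sum of known indices = 5.
x = chi - (sum known) = -54 - (5) = -59

-59


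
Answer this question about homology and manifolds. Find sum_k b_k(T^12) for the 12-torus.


b_k(T^12) = C(12,k), so the sum over k is sum_k C(12,k) = 2^12.
Total = 2^12 = 4096

4096


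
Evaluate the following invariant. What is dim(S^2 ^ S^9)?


S^m ^ S^n = S^{m+n}.
k = 2 + 9 = 11

11


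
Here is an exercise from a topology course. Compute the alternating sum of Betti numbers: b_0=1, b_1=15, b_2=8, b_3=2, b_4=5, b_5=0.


chi = sum_k (-1)^k b_k.
= (1) + (-15) + (8) + (-2) + (5) + (0)
= -3

-3


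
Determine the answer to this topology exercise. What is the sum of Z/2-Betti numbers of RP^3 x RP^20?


dim H^*(RP^n; Z/2) = n+1 (one Z/2 in each degree 0..n).
Total Betti number is multiplicative.
Total = (3+1) * (20+1) = 4 * 21 = 84

84


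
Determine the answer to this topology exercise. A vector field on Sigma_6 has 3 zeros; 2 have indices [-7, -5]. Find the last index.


Poincare-Hopf: sum of indices = chi(M).
chi(Sigma_6) = 2 - 2*6 = -10.
Sum of known indices = -12.
x = chi - (sum known) = -10 - (-12) = 2

2


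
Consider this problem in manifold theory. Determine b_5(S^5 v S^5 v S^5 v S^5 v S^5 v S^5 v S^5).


For a wedge of spheres, H_k (k>0) is free on one generator per sphere of dimension k.
Spheres of dimension 5: count = 7.
b_5 = 7

7


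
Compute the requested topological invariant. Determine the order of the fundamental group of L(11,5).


pi_1(L(p,q)) = Z/pZ for any q coprime to p.
|pi_1(L(11,5))| = 11

11


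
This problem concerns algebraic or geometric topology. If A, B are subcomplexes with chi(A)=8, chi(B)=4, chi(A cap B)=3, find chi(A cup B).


chi(A cup B) = chi(A) + chi(B) - chi(A cap B)
= 8 + (4) - (3)
= 9

9


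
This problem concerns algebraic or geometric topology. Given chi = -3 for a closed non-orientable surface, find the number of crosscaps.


chi = 2 - k for closed non-orientable surfaces with k crosscaps.
-3 = 2 - k
k = 2 - (-3) = 5

5


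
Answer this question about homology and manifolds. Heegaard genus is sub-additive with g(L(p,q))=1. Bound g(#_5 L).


Heegaard genus satisfies g(A#B) <= g(A) + g(B).
Each lens space has g = 1.
Upper bound: 5 * 1 = 5

5


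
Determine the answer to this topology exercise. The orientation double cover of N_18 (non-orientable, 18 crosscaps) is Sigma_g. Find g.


chi(N_18) = 2 - 18 = -16.
Double cover: chi(Sigma_g) = 2 * chi(N_18) = 2*(-16) = -32.
2 - 2g = -32, so g = (2 - (-32))/2 = 34/2 = 17

17


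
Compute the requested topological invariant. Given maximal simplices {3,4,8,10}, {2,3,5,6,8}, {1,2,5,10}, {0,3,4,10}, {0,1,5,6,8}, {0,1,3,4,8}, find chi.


Enumerate all faces; f-vector: f_0=9, f_1=31, f_2=37, f_3=18, f_4=3.
chi = sum (-1)^k f_k = 0

0


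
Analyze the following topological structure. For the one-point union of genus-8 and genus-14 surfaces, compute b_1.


For a wedge: H_1(A v B) = H_1(A) + H_1(B).
b_1(Sigma_8) = 16, b_1(Sigma_14) = 28.
b_1 = 16 + 28 = 44

44


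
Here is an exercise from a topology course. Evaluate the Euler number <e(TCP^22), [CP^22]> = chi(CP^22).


For any closed oriented manifold, <e(TM),[M]> = chi(M).
chi(CP^22) = 22+1 = 23

23


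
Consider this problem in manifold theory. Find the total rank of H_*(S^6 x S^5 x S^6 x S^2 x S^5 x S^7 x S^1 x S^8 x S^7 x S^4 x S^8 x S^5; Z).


Total Betti number is multiplicative under products.
Each S^d (d>=1) has total Betti number 2.
There are 12 sphere factors.
Total = 2^12 = 4096

4096


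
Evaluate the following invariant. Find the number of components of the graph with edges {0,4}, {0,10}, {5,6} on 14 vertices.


Run DFS/union-find over 14 vertices.
V = 14, E = 3.
Number of components = 11

11


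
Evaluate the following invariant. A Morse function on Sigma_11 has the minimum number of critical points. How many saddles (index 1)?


A perfect Morse function has m_k = b_k.
For Sigma_11: b_0=1, b_1=2g=22, b_2=1.
Saddles m_1 = 2g = 22

22


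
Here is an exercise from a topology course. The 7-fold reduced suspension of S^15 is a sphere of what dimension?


Each suspension raises dimension by 1: Sigma S^n = S^{n+1}.
Sigma^7 S^15 = S^{15+7} = S^22

22


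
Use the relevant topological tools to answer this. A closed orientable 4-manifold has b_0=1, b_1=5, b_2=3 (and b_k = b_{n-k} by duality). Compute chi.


By Poincare duality b_k = b_{4-k}, so full Betti numbers: b_0=1, b_1=5, b_2=3, b_3=5, b_4=1.
chi = sum (-1)^k b_k = -5

-5


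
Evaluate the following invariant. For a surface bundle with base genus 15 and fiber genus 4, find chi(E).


For a fiber bundle F -> E -> B (with CW structure): chi(E) = chi(B) * chi(F).
chi(Sigma_15) = -28, chi(Sigma_4) = -6.
chi(E) = (-28) * (-6) = 168

168


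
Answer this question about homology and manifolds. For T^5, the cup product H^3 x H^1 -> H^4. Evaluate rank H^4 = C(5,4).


Cup product: H^p x H^q -> H^{p+q}; here p+q = 3+1 = 4.
rank H^k(T^n) = C(n,k).
C(5,4) = 5

5


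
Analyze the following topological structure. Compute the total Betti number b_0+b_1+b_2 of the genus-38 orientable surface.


For Sigma_38: b_0 = 1, b_1 = 2g = 76, b_2 = 1.
Total = 1 + 76 + 1 = 78

78


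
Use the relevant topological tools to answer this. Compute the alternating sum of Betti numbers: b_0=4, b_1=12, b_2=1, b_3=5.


chi = sum_k (-1)^k b_k.
= (4) + (-12) + (1) + (-5)
= -12

-12


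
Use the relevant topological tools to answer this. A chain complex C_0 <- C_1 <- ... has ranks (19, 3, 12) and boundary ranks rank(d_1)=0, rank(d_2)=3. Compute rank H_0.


rank H_k = rank(ker d_k) - rank(im d_{k+1}).
rank(ker d_0) = rank(C_0) - rank(d_0) = 19 - 0 = 19.
rank(im d_{0+1}) = 0.
rank H_0 = 19 - 0 = 19

19


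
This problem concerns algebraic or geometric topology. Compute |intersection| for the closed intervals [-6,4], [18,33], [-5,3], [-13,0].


Intersection = [max(a_i), min(b_i)] = [18, 0].
Since 18 > 0, the intersection is empty.
Length = 0

0


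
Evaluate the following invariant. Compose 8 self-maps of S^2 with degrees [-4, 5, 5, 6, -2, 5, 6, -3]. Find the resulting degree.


Degree is multiplicative: deg(composition) = product of degrees.
= (-4) * (5) * (5) * (6) * (-2) * (5) * (6) * (-3) = -108000

-108000


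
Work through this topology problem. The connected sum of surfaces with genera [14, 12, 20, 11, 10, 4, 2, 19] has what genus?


Genus is additive under connected sum of orientable surfaces.
g = 14 + 12 + 20 + 11 + 10 + 4 + 2 + 19 = 92

92


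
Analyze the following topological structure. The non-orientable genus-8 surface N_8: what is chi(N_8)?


For a non-orientable closed surface with k crosscaps: chi = 2 - k.
Here k = 8.
chi = 2 - 8 = -6

-6


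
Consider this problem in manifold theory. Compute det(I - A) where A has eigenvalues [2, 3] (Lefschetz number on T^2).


For a torus self-map: L(f) = det(I - A) where A acts on H_1.
L(f) = (1-2) * (1-3) = -1 * -2 = 2

2


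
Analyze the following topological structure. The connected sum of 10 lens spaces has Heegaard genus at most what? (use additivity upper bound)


Heegaard genus satisfies g(A#B) <= g(A) + g(B).
Each lens space has g = 1.
Upper bound: 10 * 1 = 10

10


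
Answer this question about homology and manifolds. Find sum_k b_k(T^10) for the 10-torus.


b_k(T^10) = C(10,k), so the sum over k is sum_k C(10,k) = 2^10.
Total = 2^10 = 1024

1024


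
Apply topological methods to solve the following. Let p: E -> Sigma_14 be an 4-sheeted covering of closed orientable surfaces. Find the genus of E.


For an n-sheeted cover: chi(E) = n * chi(B).
chi(Sigma_14) = 2 - 2*14 = -26.
chi(E) = 4 * (-26) = -104.
genus(E) = (2 - chi(E))/2 = (2 - (-104))/2 = 106/2 = 53

53


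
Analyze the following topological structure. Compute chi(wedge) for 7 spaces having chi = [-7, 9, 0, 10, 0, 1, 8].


chi(A v B) = chi(A) + chi(B) - 1 (one point identified).
For 7 spaces: chi = (sum chi_i) - (7 - 1).
sum = 21; chi = 21 - 6 = 15

15


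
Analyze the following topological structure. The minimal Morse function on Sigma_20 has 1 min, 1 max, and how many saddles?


A perfect Morse function has m_k = b_k.
For Sigma_20: b_0=1, b_1=2g=40, b_2=1.
Saddles m_1 = 2g = 40

40


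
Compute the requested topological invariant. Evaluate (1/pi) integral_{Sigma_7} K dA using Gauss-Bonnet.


Gauss-Bonnet: integral K dA = 2*pi*chi(M).
chi(Sigma_7) = 2 - 2*7 = -12.
(integral K dA)/pi = 2*chi = 2*(-12) = -24

-24


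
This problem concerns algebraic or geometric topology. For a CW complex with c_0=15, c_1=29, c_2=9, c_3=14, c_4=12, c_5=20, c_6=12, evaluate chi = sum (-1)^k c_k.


chi = sum_k (-1)^k c_k.
= (-1)^0*15 + (-1)^1*29 + (-1)^2*9 + (-1)^3*14 + (-1)^4*12 + (-1)^5*20 + (-1)^6*12
= (15) + (-29) + (9) + (-14) + (12) + (-20) + (12)
= -15

-15


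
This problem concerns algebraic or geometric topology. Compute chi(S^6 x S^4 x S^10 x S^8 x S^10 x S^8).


chi is multiplicative: chi(X x Y) = chi(X) chi(Y).
Each even-dim sphere has chi = 2. There are 6 factors.
chi = 2^6 = 64

64


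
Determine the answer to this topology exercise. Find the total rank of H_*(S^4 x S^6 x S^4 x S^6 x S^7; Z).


Total Betti number is multiplicative under products.
Each S^d (d>=1) has total Betti number 2.
There are 5 sphere factors.
Total = 2^5 = 32

32


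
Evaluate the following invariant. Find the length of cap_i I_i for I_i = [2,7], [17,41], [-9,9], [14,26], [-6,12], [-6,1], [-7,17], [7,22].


Intersection = [max(a_i), min(b_i)] = [17, 1].
Since 17 > 1, the intersection is empty.
Length = 0

0


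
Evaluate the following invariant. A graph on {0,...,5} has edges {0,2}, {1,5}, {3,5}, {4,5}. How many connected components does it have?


Run DFS/union-find over 6 vertices.
V = 6, E = 4.
Number of components = 2

2


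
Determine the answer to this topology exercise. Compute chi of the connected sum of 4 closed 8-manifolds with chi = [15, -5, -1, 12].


For n-manifolds: chi(A#B) = chi(A) + chi(B) - chi(S^8).
chi(S^8) = 1 + (-1)^8 = 2.
chi(#) = (sum chi_i) - (4-1)*chi(S^8) = 21 - 3*2 = 15

15


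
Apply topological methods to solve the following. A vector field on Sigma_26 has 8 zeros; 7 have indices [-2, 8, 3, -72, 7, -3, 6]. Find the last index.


Poincare-Hopf: sum of indices = chi(M).
chi(Sigma_26) = 2 - 2*26 = -50.
Sum of known indices = -53.
x = chi - (sum known) = -50 - (-53) = 3

3


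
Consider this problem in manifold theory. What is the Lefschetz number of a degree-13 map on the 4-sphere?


On S^4: L(f) = tr(f_0*) + (-1)^4 tr(f_4*) = 1 + (-1)^4 * deg(f).
L(f) = 1 + (-1)^4 * 13 = 1 + 13 = 14

14


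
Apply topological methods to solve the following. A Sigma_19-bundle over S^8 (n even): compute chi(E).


chi(S^8) = 2 (n even), chi(Sigma_19) = 2 - 2*19 = -36.
chi(E) = 2 * (-36) = -72

-72


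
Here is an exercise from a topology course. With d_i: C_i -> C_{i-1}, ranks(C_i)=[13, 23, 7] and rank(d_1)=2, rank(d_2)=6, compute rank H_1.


rank H_k = rank(ker d_k) - rank(im d_{k+1}).
rank(ker d_1) = rank(C_1) - rank(d_1) = 23 - 2 = 21.
rank(im d_{1+1}) = 6.
rank H_1 = 21 - 6 = 15

15


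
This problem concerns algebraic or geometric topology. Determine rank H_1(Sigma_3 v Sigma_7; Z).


For a wedge: H_1(A v B) = H_1(A) + H_1(B).
b_1(Sigma_3) = 6, b_1(Sigma_7) = 14.
b_1 = 6 + 14 = 20

20
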